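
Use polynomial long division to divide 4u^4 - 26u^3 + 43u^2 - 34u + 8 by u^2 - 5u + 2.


(4u^4 - 26u^3 + 43u^2 - 34u + 8) / (u^2 - 5u + 2)
Step 1: 4u^2 * (u^2 - 5u + 2) = 4u^4 - 20u^3 + 8u^2; subtract.
Step 2: -6u * (u^2 - 5u + 2) = -6u^3 + 30u^2 - 12u; subtract.
Step 3: 5 * (u^2 - 5u + 2) = 5u^2 - 25u + 10; subtract.
Quotient: 4u^2 - 6u + 5, Remainder: 3u - 2


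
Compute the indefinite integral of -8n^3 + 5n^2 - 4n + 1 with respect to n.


Reverse power rule on each term:
  ∫ -8n^3 dn = -2n^4
  ∫ 5n^2 dn = (5/3)n^3
  ∫ -4n dn = -2n^2
  ∫ 1 dn = n
F(n) = -2n^4 + (5/3)n^3 - 2n^2 + n + C


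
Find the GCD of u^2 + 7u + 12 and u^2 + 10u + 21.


Factor each:
  u^2 + 7u + 12 = (u + 3)(u + 4)
  u^2 + 10u + 21 = (u + 3)(u + 7)
Common monic factor: u + 3


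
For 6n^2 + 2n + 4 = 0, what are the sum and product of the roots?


For an^2+bn+c=0: sum = -b/a, product = c/a.
a=6, b=2, c=4
Sum = -(2)/6 = -1/3
Product = (4)/6 = 2/3


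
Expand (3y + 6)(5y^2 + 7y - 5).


Distribute each term of the first polynomial:
  (3y)(5y^2 + 7y - 5) = 15y^3 + 21y^2 - 15y
  (6)(5y^2 + 7y - 5) = 30y^2 + 42y - 30
Sum: 15y^3 + 51y^2 + 27y - 30


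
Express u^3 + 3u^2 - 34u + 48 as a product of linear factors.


Try integer roots (divisors of 48). u=-8: p(-8)=0.
Divide out (u + 8): quotient is u^2 - 5u + 6.
Factor the quadratic: (u - 3)(u - 2)
Result: (u + 8)(u - 3)(u - 2)


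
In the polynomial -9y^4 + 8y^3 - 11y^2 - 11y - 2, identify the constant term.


Read off the constant term: -2


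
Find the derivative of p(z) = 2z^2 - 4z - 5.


Apply the power rule term by term:
  d/dz(2z^2) = 4z
  d/dz(-4z) = -4
  d/dz(-5) = 0
p'(z) = 4z - 4


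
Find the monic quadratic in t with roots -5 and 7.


p(t) = (t + 5)(t - 7)
Expand: t^2 - 2t - 35


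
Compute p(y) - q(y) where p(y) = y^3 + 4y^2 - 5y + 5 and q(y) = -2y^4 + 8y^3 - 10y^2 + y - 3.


Distribute the minus sign:
  (y^3 + 4y^2 - 5y + 5)
- (-2y^4 + 8y^3 - 10y^2 + y - 3)
Negate second polynomial: 2y^4 - 8y^3 + 10y^2 - y + 3
Add: 2y^4 - 7y^3 + 14y^2 - 6y + 8


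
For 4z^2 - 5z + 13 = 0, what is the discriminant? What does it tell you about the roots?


D = b^2 - 4ac = (-5)^2 - 4(4)(13) = 25 - 208 = -183
Since D < 0: two complex conjugate roots (no real roots)


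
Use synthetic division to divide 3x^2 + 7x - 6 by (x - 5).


Synthetic division with c = 5. Coefficients: 3, 7, -6
Bring down 3.
  3 * 5 = 15; 15 + 7 = 22
  22 * 5 = 110; 110 - 6 = 104
Quotient: 3x + 22, Remainder: 104


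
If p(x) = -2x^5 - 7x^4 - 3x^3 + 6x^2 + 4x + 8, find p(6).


Using direct substitution:
  -2 * (6)^5 = -15552
  -7 * (6)^4 = -9072
  -3 * (6)^3 = -648
  6 * (6)^2 = 216
  4 * (6)^1 = 24
  constant: 8
Sum = -15552 - 9072 - 648 + 216 + 24 + 8 = -25024


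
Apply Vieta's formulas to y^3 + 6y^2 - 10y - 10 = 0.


Monic cubic y^3+by^2+cy+d=0: sum=-b, pairwise sum=c, product=-d.
b=6, c=-10, d=-10
r1+r2+r3 = -6
r1r2+r1r3+r2r3 = -10
r1r2r3 = 10


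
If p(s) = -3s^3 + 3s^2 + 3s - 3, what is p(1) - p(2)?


p(1) = 0
p(2) = -9
p(1) - p(2) = 0 + 9 = 9


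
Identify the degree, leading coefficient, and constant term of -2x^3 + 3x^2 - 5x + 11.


Highest power of x is 3, with coefficient -2. Constant term is 11.
Degree = 3, leading coefficient = -2, constant term = 11


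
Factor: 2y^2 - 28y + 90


Roots satisfy r1 + r2 = -b/a = 14 and r1*r2 = c/a = 45.
So r1 = 5, r2 = 9.
2y^2 - 28y + 90 = 2(y - r1)(y - r2) = 2(y - 5)(y - 9)


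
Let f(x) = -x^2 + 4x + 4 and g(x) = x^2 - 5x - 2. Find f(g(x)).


Substitute g(x) into f:
f(g(x)) = -1*(x^2 - 5x - 2)^2 + 4*(x^2 - 5x - 2) + 4
(x^2 - 5x - 2)^2 = x^4 - 10x^3 + 21x^2 + 20x + 4
Expand and combine: -x^4 + 10x^3 - 17x^2 - 40x - 8


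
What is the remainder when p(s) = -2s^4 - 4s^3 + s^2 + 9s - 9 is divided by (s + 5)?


By the Remainder Theorem, the remainder equals p(-5):
  -2*(-5)^4 = -1250
  -4*(-5)^3 = 500
  1*(-5)^2 = 25
  9*(-5)^1 = -45
  constant: -9
Sum: -1250 + 500 + 25 - 45 - 9 = -779


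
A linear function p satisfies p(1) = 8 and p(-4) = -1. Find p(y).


p(y) = my + b. Using p(1)=8, p(-4)=-1:
m = (8 + 1)/(1 + 4) = 9/5 = 9/5
b = 8 - m*(1) = 8 - 9/5 = 31/5
p(y) = (9/5)y + (31/5)


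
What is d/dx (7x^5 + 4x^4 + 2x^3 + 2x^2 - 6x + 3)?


Apply the power rule term by term:
  d/dx(7x^5) = 35x^4
  d/dx(4x^4) = 16x^3
  d/dx(2x^3) = 6x^2
  d/dx(2x^2) = 4x
  d/dx(-6x) = -6
  d/dx(3) = 0
p'(x) = 35x^4 + 16x^3 + 6x^2 + 4x - 6


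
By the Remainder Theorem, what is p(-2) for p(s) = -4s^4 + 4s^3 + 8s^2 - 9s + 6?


By the Remainder Theorem, the remainder equals p(-2):
  -4*(-2)^4 = -64
  4*(-2)^3 = -32
  8*(-2)^2 = 32
  -9*(-2)^1 = 18
  constant: 6
Sum: -64 - 32 + 32 + 18 + 6 = -40


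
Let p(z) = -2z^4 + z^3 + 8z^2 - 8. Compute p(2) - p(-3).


p(2) = 0
p(-3) = -125
p(2) - p(-3) = 0 + 125 = 125


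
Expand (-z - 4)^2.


Expand (-z - 4)^2 by repeated multiplication:
= z^2 + 8z + 16


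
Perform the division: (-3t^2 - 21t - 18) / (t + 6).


(-3t^2 - 21t - 18) / (t + 6)
Step 1: -3t * (t + 6) = -3t^2 - 18t; subtract.
Step 2: -3 * (t + 6) = -3t - 18; subtract.
Quotient: -3t - 3, Remainder: 0


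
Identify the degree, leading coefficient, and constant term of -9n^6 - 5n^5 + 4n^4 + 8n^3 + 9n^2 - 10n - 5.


Highest power of n is 6, with coefficient -9. Constant term is -5.
Degree = 6, leading coefficient = -9, constant term = -5


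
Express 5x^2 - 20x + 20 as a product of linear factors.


Roots satisfy r1 + r2 = -b/a = 4 and r1*r2 = c/a = 4.
So r1 = 2, r2 = 2.
5x^2 - 20x + 20 = 5(x - r1)(x - r2) = 5(x - 2)(x - 2)


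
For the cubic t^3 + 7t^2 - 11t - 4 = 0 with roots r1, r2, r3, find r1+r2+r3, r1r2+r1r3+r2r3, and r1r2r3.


Monic cubic t^3+bt^2+ct+d=0: sum=-b, pairwise sum=c, product=-d.
b=7, c=-11, d=-4
r1+r2+r3 = -7
r1r2+r1r3+r2r3 = -11
r1r2r3 = 4


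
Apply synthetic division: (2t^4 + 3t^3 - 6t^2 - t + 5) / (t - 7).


Synthetic division with c = 7. Coefficients: 2, 3, -6, -1, 5
Bring down 2.
  2 * 7 = 14; 14 + 3 = 17
  17 * 7 = 119; 119 - 6 = 113
  113 * 7 = 791; 791 - 1 = 790
  790 * 7 = 5530; 5530 + 5 = 5535
Quotient: 2t^3 + 17t^2 + 113t + 790, Remainder: 5535


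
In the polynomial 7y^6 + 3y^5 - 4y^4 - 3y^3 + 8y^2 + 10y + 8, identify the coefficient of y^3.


Read off the coefficient of y^3: -3


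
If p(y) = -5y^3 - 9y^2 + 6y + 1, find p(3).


Using direct substitution:
  -5 * (3)^3 = -135
  -9 * (3)^2 = -81
  6 * (3)^1 = 18
  constant: 1
Sum = -135 - 81 + 18 + 1 = -197


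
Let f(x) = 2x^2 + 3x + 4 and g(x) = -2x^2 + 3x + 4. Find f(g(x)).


Substitute g(x) into f:
f(g(x)) = 2*(-2x^2 + 3x + 4)^2 + 3*(-2x^2 + 3x + 4) + 4
(-2x^2 + 3x + 4)^2 = 4x^4 - 12x^3 - 7x^2 + 24x + 16
Expand and combine: 8x^4 - 24x^3 - 20x^2 + 57x + 48


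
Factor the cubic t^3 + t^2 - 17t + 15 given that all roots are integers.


Try integer roots (divisors of 15). t=3: p(3)=0.
Divide out (t - 3): quotient is t^2 + 4t - 5.
Factor the quadratic: (t - 1)(t + 5)
Result: (t - 3)(t - 1)(t + 5)


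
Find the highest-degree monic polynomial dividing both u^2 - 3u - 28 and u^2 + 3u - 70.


Factor each:
  u^2 - 3u - 28 = (u - 7)(u + 4)
  u^2 + 3u - 70 = (u - 7)(u + 10)
Common monic factor: u - 7


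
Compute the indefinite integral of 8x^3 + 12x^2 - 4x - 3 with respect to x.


Reverse power rule on each term:
  ∫ 8x^3 dx = 2x^4
  ∫ 12x^2 dx = 4x^3
  ∫ -4x dx = -2x^2
  ∫ -3 dx = -3x
F(x) = 2x^4 + 4x^3 - 2x^2 - 3x + C


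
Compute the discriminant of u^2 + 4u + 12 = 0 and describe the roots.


D = b^2 - 4ac = (4)^2 - 4(1)(12) = 16 - 48 = -32
Since D < 0: two complex conjugate roots (no real roots)


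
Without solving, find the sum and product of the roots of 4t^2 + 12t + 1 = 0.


For at^2+bt+c=0: sum = -b/a, product = c/a.
a=4, b=12, c=1
Sum = -(12)/4 = -3
Product = (1)/4 = 1/4


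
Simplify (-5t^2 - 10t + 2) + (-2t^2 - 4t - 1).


Align terms by degree and add:
  -5t^2 - 10t + 2
  -2t^2 - 4t - 1
= -7t^2 - 14t + 1


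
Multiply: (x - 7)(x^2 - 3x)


Distribute each term of the first polynomial:
  (x)(x^2 - 3x) = x^3 - 3x^2
  (-7)(x^2 - 3x) = -7x^2 + 21x
Sum: x^3 - 10x^2 + 21x


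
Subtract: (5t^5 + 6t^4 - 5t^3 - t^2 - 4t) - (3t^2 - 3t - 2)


Distribute the minus sign:
  (5t^5 + 6t^4 - 5t^3 - t^2 - 4t)
- (3t^2 - 3t - 2)
Negate second polynomial: -3t^2 + 3t + 2
Add: 5t^5 + 6t^4 - 5t^3 - 4t^2 - t + 2


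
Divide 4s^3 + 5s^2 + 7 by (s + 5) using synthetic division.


Synthetic division with c = -5. Coefficients: 4, 5, 0, 7
Bring down 4.
  4 * -5 = -20; -20 + 5 = -15
  -15 * -5 = 75; 75 + 0 = 75
  75 * -5 = -375; -375 + 7 = -368
Quotient: 4s^2 - 15s + 75, Remainder: -368


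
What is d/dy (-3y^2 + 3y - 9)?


Apply the power rule term by term:
  d/dy(-3y^2) = -6y
  d/dy(3y) = 3
  d/dy(-9) = 0
p'(y) = -6y + 3


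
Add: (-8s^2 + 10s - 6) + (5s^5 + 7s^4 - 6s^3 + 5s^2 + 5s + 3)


Align terms by degree and add:
  -8s^2 + 10s - 6
+ 5s^5 + 7s^4 - 6s^3 + 5s^2 + 5s + 3
= 5s^5 + 7s^4 - 6s^3 - 3s^2 + 15s - 3


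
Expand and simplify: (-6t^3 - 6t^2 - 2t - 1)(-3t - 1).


Distribute each term of the first polynomial:
  (-6t^3)(-3t - 1) = 18t^4 + 6t^3
  (-6t^2)(-3t - 1) = 18t^3 + 6t^2
  (-2t)(-3t - 1) = 6t^2 + 2t
  (-1)(-3t - 1) = 3t + 1
Sum: 18t^4 + 24t^3 + 12t^2 + 5t + 1


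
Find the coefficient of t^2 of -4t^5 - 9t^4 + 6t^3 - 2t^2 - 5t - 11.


Read off the coefficient of t^2: -2


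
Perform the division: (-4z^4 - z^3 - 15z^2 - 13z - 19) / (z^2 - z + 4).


(-4z^4 - z^3 - 15z^2 - 13z - 19) / (z^2 - z + 4)
Step 1: -4z^2 * (z^2 - z + 4) = -4z^4 + 4z^3 - 16z^2; subtract.
Step 2: -5z * (z^2 - z + 4) = -5z^3 + 5z^2 - 20z; subtract.
Step 3: -4 * (z^2 - z + 4) = -4z^2 + 4z - 16; subtract.
Quotient: -4z^2 - 5z - 4, Remainder: 3z - 3


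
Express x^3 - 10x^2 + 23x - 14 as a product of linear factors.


Try integer roots (divisors of -14). x=7: p(7)=0.
Divide out (x - 7): quotient is x^2 - 3x + 2.
Factor the quadratic: (x - 2)(x - 1)
Result: (x - 7)(x - 2)(x - 1)


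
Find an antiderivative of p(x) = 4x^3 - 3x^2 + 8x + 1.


Reverse power rule on each term:
  ∫ 4x^3 dx = x^4
  ∫ -3x^2 dx = -x^3
  ∫ 8x dx = 4x^2
  ∫ 1 dx = x
F(x) = x^4 - x^3 + 4x^2 + x + C


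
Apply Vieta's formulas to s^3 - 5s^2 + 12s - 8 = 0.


Monic cubic s^3+bs^2+cs+d=0: sum=-b, pairwise sum=c, product=-d.
b=-5, c=12, d=-8
r1+r2+r3 = 5
r1r2+r1r3+r2r3 = 12
r1r2r3 = 8


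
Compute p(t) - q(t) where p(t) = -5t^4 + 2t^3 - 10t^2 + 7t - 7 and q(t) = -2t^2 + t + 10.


Distribute the minus sign:
  (-5t^4 + 2t^3 - 10t^2 + 7t - 7)
- (-2t^2 + t + 10)
Negate second polynomial: 2t^2 - t - 10
Add: -5t^4 + 2t^3 - 8t^2 + 6t - 17


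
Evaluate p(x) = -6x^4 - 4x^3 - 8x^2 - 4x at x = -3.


Using direct substitution:
  -6 * (-3)^4 = -486
  -4 * (-3)^3 = 108
  -8 * (-3)^2 = -72
  -4 * (-3)^1 = 12
  constant: 0
Sum = -486 + 108 - 72 + 12 + 0 = -438


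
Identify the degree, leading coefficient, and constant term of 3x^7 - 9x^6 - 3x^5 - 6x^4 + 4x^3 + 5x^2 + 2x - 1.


Highest power of x is 7, with coefficient 3. Constant term is -1.
Degree = 7, leading coefficient = 3, constant term = -1


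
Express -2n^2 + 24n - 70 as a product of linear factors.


Roots satisfy r1 + r2 = -b/a = 12 and r1*r2 = c/a = 35.
So r1 = 7, r2 = 5.
-2n^2 + 24n - 70 = -2(n - r1)(n - r2) = -2(n - 7)(n - 5)


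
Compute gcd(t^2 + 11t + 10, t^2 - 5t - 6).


Factor each:
  t^2 + 11t + 10 = (t + 1)(t + 10)
  t^2 - 5t - 6 = (t + 1)(t - 6)
Common monic factor: t + 1


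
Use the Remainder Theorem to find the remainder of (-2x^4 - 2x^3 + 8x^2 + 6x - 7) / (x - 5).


By the Remainder Theorem, the remainder equals p(5):
  -2*(5)^4 = -1250
  -2*(5)^3 = -250
  8*(5)^2 = 200
  6*(5)^1 = 30
  constant: -7
Sum: -1250 - 250 + 200 + 30 - 7 = -1277


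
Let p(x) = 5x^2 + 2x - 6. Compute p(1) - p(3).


p(1) = 1
p(3) = 45
p(1) - p(3) = 1 - 45 = -44


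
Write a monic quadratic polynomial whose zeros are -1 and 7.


p(x) = (x + 1)(x - 7)
Expand: x^2 - 6x - 7


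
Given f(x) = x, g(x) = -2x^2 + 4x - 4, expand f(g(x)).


Substitute g(x) into f:
f(g(x)) = 1*(-2x^2 + 4x - 4)
Expand and combine: -2x^2 + 4x - 4


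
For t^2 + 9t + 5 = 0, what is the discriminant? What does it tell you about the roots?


D = b^2 - 4ac = (9)^2 - 4(1)(5) = 81 - 20 = 61
Since D > 0: two distinct irrational roots


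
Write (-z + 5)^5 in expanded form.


Expand (-z + 5)^5 by repeated multiplication:
  (-z + 5)^2 = z^2 - 10z + 25
  (-z + 5)^3 = -z^3 + 15z^2 - 75z + 125
  (-z + 5)^4 = z^4 - 20z^3 + 150z^2 - 500z + 625
= -z^5 + 25z^4 - 250z^3 + 1250z^2 - 3125z + 3125


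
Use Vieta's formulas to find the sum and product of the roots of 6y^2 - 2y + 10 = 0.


For ay^2+by+c=0: sum = -b/a, product = c/a.
a=6, b=-2, c=10
Sum = -(-2)/6 = 1/3
Product = (10)/6 = 5/3


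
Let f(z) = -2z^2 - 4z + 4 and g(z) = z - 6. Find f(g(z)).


Substitute g(z) into f:
f(g(z)) = -2*(z - 6)^2 + (-4)*(z - 6) + 4
(z - 6)^2 = z^2 - 12z + 36
Expand and combine: -2z^2 + 20z - 44


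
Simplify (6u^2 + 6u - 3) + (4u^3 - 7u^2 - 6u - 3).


Align terms by degree and add:
  6u^2 + 6u - 3
+ 4u^3 - 7u^2 - 6u - 3
= 4u^3 - u^2 - 6


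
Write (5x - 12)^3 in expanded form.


Expand (5x - 12)^3 by repeated multiplication:
  (5x - 12)^2 = 25x^2 - 120x + 144
= 125x^3 - 900x^2 + 2160x - 1728


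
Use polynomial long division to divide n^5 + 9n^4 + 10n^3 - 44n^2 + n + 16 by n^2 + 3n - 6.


(n^5 + 9n^4 + 10n^3 - 44n^2 + n + 16) / (n^2 + 3n - 6)
Step 1: n^3 * (n^2 + 3n - 6) = n^5 + 3n^4 - 6n^3; subtract.
Step 2: 6n^2 * (n^2 + 3n - 6) = 6n^4 + 18n^3 - 36n^2; subtract.
Step 3: -2n * (n^2 + 3n - 6) = -2n^3 - 6n^2 + 12n; subtract.
Step 4: -2 * (n^2 + 3n - 6) = -2n^2 - 6n + 12; subtract.
Quotient: n^3 + 6n^2 - 2n - 2, Remainder: -5n + 4


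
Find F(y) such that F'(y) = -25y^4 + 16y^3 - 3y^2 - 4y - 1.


Reverse power rule on each term:
  ∫ -25y^4 dy = -5y^5
  ∫ 16y^3 dy = 4y^4
  ∫ -3y^2 dy = -y^3
  ∫ -4y dy = -2y^2
  ∫ -1 dy = -y
F(y) = -5y^5 + 4y^4 - y^3 - 2y^2 - y + C


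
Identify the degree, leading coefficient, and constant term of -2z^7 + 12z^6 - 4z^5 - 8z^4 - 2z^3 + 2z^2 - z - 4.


Highest power of z is 7, with coefficient -2. Constant term is -4.
Degree = 7, leading coefficient = -2, constant term = -4


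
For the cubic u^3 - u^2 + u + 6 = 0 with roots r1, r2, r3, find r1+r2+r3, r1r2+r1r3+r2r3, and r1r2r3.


Monic cubic u^3+bu^2+cu+d=0: sum=-b, pairwise sum=c, product=-d.
b=-1, c=1, d=6
r1+r2+r3 = 1
r1r2+r1r3+r2r3 = 1
r1r2r3 = -6


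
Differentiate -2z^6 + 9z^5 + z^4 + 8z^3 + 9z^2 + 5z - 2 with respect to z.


Apply the power rule term by term:
  d/dz(-2z^6) = -12z^5
  d/dz(9z^5) = 45z^4
  d/dz(z^4) = 4z^3
  d/dz(8z^3) = 24z^2
  d/dz(9z^2) = 18z
  d/dz(5z) = 5
  d/dz(-2) = 0
p'(z) = -12z^5 + 45z^4 + 4z^3 + 24z^2 + 18z + 5


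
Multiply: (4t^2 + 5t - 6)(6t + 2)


Distribute each term of the first polynomial:
  (4t^2)(6t + 2) = 24t^3 + 8t^2
  (5t)(6t + 2) = 30t^2 + 10t
  (-6)(6t + 2) = -36t - 12
Sum: 24t^3 + 38t^2 - 26t - 12


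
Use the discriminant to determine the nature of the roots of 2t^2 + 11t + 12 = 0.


D = b^2 - 4ac = (11)^2 - 4(2)(12) = 121 - 96 = 25
Since D > 0: two distinct rational roots


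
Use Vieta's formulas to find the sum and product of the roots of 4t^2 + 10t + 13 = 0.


For at^2+bt+c=0: sum = -b/a, product = c/a.
a=4, b=10, c=13
Sum = -(10)/4 = -5/2
Product = (13)/4 = 13/4


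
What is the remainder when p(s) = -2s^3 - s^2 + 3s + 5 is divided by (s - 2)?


By the Remainder Theorem, the remainder equals p(2):
  -2*(2)^3 = -16
  -1*(2)^2 = -4
  3*(2)^1 = 6
  constant: 5
Sum: -16 - 4 + 6 + 5 = -9


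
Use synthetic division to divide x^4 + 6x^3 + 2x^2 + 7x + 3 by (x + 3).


Synthetic division with c = -3. Coefficients: 1, 6, 2, 7, 3
Bring down 1.
  1 * -3 = -3; -3 + 6 = 3
  3 * -3 = -9; -9 + 2 = -7
  -7 * -3 = 21; 21 + 7 = 28
  28 * -3 = -84; -84 + 3 = -81
Quotient: x^3 + 3x^2 - 7x + 28, Remainder: -81


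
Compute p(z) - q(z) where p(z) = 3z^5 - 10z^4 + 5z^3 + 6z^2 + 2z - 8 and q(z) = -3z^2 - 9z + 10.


Distribute the minus sign:
  (3z^5 - 10z^4 + 5z^3 + 6z^2 + 2z - 8)
- (-3z^2 - 9z + 10)
Negate second polynomial: 3z^2 + 9z - 10
Add: 3z^5 - 10z^4 + 5z^3 + 9z^2 + 11z - 18


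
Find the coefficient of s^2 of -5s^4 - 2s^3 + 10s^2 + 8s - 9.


Read off the coefficient of s^2: 10


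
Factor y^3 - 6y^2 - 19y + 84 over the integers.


Try integer roots (divisors of 84). y=-4: p(-4)=0.
Divide out (y + 4): quotient is y^2 - 10y + 21.
Factor the quadratic: (y - 3)(y - 7)
Result: (y + 4)(y - 3)(y - 7)


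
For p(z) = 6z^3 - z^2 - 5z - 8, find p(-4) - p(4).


p(-4) = -388
p(4) = 340
p(-4) - p(4) = -388 - 340 = -728


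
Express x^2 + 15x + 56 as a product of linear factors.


Roots satisfy r1 + r2 = -b/a = -15 and r1*r2 = c/a = 56.
So r1 = -8, r2 = -7.
x^2 + 15x + 56 = (x - r1)(x - r2) = (x + 8)(x + 7)


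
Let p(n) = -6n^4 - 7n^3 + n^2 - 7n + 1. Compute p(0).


Using direct substitution:
  -6 * (0)^4 = 0
  -7 * (0)^3 = 0
  1 * (0)^2 = 0
  -7 * (0)^1 = 0
  constant: 1
Sum = 0 + 0 + 0 + 0 + 1 = 1


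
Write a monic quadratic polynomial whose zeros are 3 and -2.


p(x) = (x - 3)(x + 2)
Expand: x^2 - x - 6


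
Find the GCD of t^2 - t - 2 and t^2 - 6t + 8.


Factor each:
  t^2 - t - 2 = (t - 2)(t + 1)
  t^2 - 6t + 8 = (t - 2)(t - 4)
Common monic factor: t - 2


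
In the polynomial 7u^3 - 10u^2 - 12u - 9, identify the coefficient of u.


Read off the coefficient of u: -12


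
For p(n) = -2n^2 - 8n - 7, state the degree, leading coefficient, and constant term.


Highest power of n is 2, with coefficient -2. Constant term is -7.
Degree = 2, leading coefficient = -2, constant term = -7


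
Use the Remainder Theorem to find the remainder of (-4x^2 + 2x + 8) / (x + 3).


By the Remainder Theorem, the remainder equals p(-3):
  -4*(-3)^2 = -36
  2*(-3)^1 = -6
  constant: 8
Sum: -36 - 6 + 8 = -34


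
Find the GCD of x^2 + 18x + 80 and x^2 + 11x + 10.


Factor each:
  x^2 + 18x + 80 = (x + 10)(x + 8)
  x^2 + 11x + 10 = (x + 10)(x + 1)
Common monic factor: x + 10


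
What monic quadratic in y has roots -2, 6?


p(y) = (y + 2)(y - 6)
Expand: y^2 - 4y - 12


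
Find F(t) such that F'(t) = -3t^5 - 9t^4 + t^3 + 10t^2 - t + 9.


Reverse power rule on each term:
  ∫ -3t^5 dt = -(1/2)t^6
  ∫ -9t^4 dt = -(9/5)t^5
  ∫ t^3 dt = (1/4)t^4
  ∫ 10t^2 dt = (10/3)t^3
  ∫ -t dt = -(1/2)t^2
  ∫ 9 dt = 9t
F(t) = -(1/2)t^6 - (9/5)t^5 + (1/4)t^4 + (10/3)t^3 - (1/2)t^2 + 9t + C


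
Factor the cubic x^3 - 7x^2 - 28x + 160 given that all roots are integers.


Try integer roots (divisors of 160). x=8: p(8)=0.
Divide out (x - 8): quotient is x^2 + x - 20.
Factor the quadratic: (x + 5)(x - 4)
Result: (x - 8)(x + 5)(x - 4)


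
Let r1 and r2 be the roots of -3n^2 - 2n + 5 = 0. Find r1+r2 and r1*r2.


For an^2+bn+c=0: sum = -b/a, product = c/a.
a=-3, b=-2, c=5
Sum = -(-2)/-3 = -2/3
Product = (5)/-3 = -5/3


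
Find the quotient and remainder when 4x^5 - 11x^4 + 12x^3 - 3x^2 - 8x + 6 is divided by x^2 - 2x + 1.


(4x^5 - 11x^4 + 12x^3 - 3x^2 - 8x + 6) / (x^2 - 2x + 1)
Step 1: 4x^3 * (x^2 - 2x + 1) = 4x^5 - 8x^4 + 4x^3; subtract.
Step 2: -3x^2 * (x^2 - 2x + 1) = -3x^4 + 6x^3 - 3x^2; subtract.
Step 3: 2x * (x^2 - 2x + 1) = 2x^3 - 4x^2 + 2x; subtract.
Step 4: 4 * (x^2 - 2x + 1) = 4x^2 - 8x + 4; subtract.
Quotient: 4x^3 - 3x^2 + 2x + 4, Remainder: -2x + 2


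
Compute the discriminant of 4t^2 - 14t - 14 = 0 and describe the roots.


D = b^2 - 4ac = (-14)^2 - 4(4)(-14) = 196 + 224 = 420
Since D > 0: two distinct irrational roots


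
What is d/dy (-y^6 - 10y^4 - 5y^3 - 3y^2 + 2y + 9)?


Apply the power rule term by term:
  d/dy(-y^6) = -6y^5
  d/dy(-10y^4) = -40y^3
  d/dy(-5y^3) = -15y^2
  d/dy(-3y^2) = -6y
  d/dy(2y) = 2
  d/dy(9) = 0
p'(y) = -6y^5 - 40y^3 - 15y^2 - 6y + 2


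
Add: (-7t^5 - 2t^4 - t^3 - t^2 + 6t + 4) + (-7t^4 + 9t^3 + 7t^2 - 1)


Align terms by degree and add:
  -7t^5 - 2t^4 - t^3 - t^2 + 6t + 4
  -7t^4 + 9t^3 + 7t^2 - 1
= -7t^5 - 9t^4 + 8t^3 + 6t^2 + 6t + 3


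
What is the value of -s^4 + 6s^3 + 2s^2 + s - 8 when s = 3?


Using direct substitution:
  -1 * (3)^4 = -81
  6 * (3)^3 = 162
  2 * (3)^2 = 18
  1 * (3)^1 = 3
  constant: -8
Sum = -81 + 162 + 18 + 3 - 8 = 94


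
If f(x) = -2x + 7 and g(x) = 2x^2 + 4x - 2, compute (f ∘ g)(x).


Substitute g(x) into f:
f(g(x)) = -2*(2x^2 + 4x - 2) + 7
Expand and combine: -4x^2 - 8x + 11


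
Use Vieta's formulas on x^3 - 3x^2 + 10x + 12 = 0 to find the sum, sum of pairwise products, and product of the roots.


Monic cubic x^3+bx^2+cx+d=0: sum=-b, pairwise sum=c, product=-d.
b=-3, c=10, d=12
r1+r2+r3 = 3
r1r2+r1r3+r2r3 = 10
r1r2r3 = -12


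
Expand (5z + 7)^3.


Expand (5z + 7)^3 by repeated multiplication:
  (5z + 7)^2 = 25z^2 + 70z + 49
= 125z^3 + 525z^2 + 735z + 343


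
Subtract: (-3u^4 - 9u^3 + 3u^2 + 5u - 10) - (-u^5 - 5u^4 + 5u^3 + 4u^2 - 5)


Distribute the minus sign:
  (-3u^4 - 9u^3 + 3u^2 + 5u - 10)
- (-u^5 - 5u^4 + 5u^3 + 4u^2 - 5)
Negate second polynomial: u^5 + 5u^4 - 5u^3 - 4u^2 + 5
Add: u^5 + 2u^4 - 14u^3 - u^2 + 5u - 5


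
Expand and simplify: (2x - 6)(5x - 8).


Distribute each term of the first polynomial:
  (2x)(5x - 8) = 10x^2 - 16x
  (-6)(5x - 8) = -30x + 48
Sum: 10x^2 - 46x + 48


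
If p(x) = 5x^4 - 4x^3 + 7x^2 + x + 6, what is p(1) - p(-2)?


p(1) = 15
p(-2) = 144
p(1) - p(-2) = 15 - 144 = -129


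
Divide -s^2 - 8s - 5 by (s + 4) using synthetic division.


Synthetic division with c = -4. Coefficients: -1, -8, -5
Bring down -1.
  -1 * -4 = 4; 4 - 8 = -4
  -4 * -4 = 16; 16 - 5 = 11
Quotient: -s - 4, Remainder: 11


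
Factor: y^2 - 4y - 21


Roots satisfy r1 + r2 = -b/a = 4 and r1*r2 = c/a = -21.
So r1 = 7, r2 = -3.
y^2 - 4y - 21 = (y - r1)(y - r2) = (y - 7)(y + 3)


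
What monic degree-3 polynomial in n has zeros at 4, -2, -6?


p(n) = (n - 4)(n + 2)(n + 6)
Expand: n^3 + 4n^2 - 20n - 48


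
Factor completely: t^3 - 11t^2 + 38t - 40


Try integer roots (divisors of -40). t=2: p(2)=0.
Divide out (t - 2): quotient is t^2 - 9t + 20.
Factor the quadratic: (t - 5)(t - 4)
Result: (t - 2)(t - 5)(t - 4)


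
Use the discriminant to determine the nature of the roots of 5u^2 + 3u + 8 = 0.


D = b^2 - 4ac = (3)^2 - 4(5)(8) = 9 - 160 = -151
Since D < 0: two complex conjugate roots (no real roots)


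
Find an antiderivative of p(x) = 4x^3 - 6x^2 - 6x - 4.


Reverse power rule on each term:
  ∫ 4x^3 dx = x^4
  ∫ -6x^2 dx = -2x^3
  ∫ -6x dx = -3x^2
  ∫ -4 dx = -4x
F(x) = x^4 - 2x^3 - 3x^2 - 4x + C


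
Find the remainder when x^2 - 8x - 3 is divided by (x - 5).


By the Remainder Theorem, the remainder equals p(5):
  1*(5)^2 = 25
  -8*(5)^1 = -40
  constant: -3
Sum: 25 - 40 - 3 = -18


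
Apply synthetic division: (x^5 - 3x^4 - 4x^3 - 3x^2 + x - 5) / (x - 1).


Synthetic division with c = 1. Coefficients: 1, -3, -4, -3, 1, -5
Bring down 1.
  1 * 1 = 1; 1 - 3 = -2
  -2 * 1 = -2; -2 - 4 = -6
  -6 * 1 = -6; -6 - 3 = -9
  -9 * 1 = -9; -9 + 1 = -8
  -8 * 1 = -8; -8 - 5 = -13
Quotient: x^4 - 2x^3 - 6x^2 - 9x - 8, Remainder: -13


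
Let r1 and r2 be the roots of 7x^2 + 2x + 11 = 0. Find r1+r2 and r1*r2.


For ax^2+bx+c=0: sum = -b/a, product = c/a.
a=7, b=2, c=11
Sum = -(2)/7 = -2/7
Product = (11)/7 = 11/7


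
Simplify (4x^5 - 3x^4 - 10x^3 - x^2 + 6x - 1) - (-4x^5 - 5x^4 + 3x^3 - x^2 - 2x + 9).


Distribute the minus sign:
  (4x^5 - 3x^4 - 10x^3 - x^2 + 6x - 1)
- (-4x^5 - 5x^4 + 3x^3 - x^2 - 2x + 9)
Negate second polynomial: 4x^5 + 5x^4 - 3x^3 + x^2 + 2x - 9
Add: 8x^5 + 2x^4 - 13x^3 + 8x - 10


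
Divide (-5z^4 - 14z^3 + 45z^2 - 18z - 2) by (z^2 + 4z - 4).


(-5z^4 - 14z^3 + 45z^2 - 18z - 2) / (z^2 + 4z - 4)
Step 1: -5z^2 * (z^2 + 4z - 4) = -5z^4 - 20z^3 + 20z^2; subtract.
Step 2: 6z * (z^2 + 4z - 4) = 6z^3 + 24z^2 - 24z; subtract.
Step 3: 1 * (z^2 + 4z - 4) = z^2 + 4z - 4; subtract.
Quotient: -5z^2 + 6z + 1, Remainder: 2z + 2


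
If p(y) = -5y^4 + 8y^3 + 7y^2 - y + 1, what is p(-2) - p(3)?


p(-2) = -113
p(3) = -128
p(-2) - p(3) = -113 + 128 = 15


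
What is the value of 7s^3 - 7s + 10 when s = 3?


Using direct substitution:
  7 * (3)^3 = 189
  0 * (3)^2 = 0
  -7 * (3)^1 = -21
  constant: 10
Sum = 189 + 0 - 21 + 10 = 178


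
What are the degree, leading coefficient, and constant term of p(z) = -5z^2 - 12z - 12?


Highest power of z is 2, with coefficient -5. Constant term is -12.
Degree = 2, leading coefficient = -5, constant term = -12


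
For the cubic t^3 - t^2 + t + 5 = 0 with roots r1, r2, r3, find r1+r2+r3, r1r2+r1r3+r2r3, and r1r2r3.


Monic cubic t^3+bt^2+ct+d=0: sum=-b, pairwise sum=c, product=-d.
b=-1, c=1, d=5
r1+r2+r3 = 1
r1r2+r1r3+r2r3 = 1
r1r2r3 = -5


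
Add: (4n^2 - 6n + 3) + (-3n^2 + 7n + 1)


Align terms by degree and add:
  4n^2 - 6n + 3
  -3n^2 + 7n + 1
= n^2 + n + 4


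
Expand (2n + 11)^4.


Expand (2n + 11)^4 by repeated multiplication:
  (2n + 11)^2 = 4n^2 + 44n + 121
  (2n + 11)^3 = 8n^3 + 132n^2 + 726n + 1331
= 16n^4 + 352n^3 + 2904n^2 + 10648n + 14641


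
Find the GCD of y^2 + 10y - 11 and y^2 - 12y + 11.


Factor each:
  y^2 + 10y - 11 = (y - 1)(y + 11)
  y^2 - 12y + 11 = (y - 1)(y - 11)
Common monic factor: y - 1


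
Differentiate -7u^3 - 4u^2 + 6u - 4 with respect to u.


Apply the power rule term by term:
  d/du(-7u^3) = -21u^2
  d/du(-4u^2) = -8u
  d/du(6u) = 6
  d/du(-4) = 0
p'(u) = -21u^2 - 8u + 6


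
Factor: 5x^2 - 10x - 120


Roots satisfy r1 + r2 = -b/a = 2 and r1*r2 = c/a = -24.
So r1 = 6, r2 = -4.
5x^2 - 10x - 120 = 5(x - r1)(x - r2) = 5(x - 6)(x + 4)


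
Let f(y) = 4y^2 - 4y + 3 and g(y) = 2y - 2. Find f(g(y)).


Substitute g(y) into f:
f(g(y)) = 4*(2y - 2)^2 + (-4)*(2y - 2) + 3
(2y - 2)^2 = 4y^2 - 8y + 4
Expand and combine: 16y^2 - 40y + 27


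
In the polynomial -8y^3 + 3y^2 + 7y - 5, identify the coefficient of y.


Read off the coefficient of y: 7


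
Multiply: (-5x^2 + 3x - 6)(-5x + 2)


Distribute each term of the first polynomial:
  (-5x^2)(-5x + 2) = 25x^3 - 10x^2
  (3x)(-5x + 2) = -15x^2 + 6x
  (-6)(-5x + 2) = 30x - 12
Sum: 25x^3 - 25x^2 + 36x - 12


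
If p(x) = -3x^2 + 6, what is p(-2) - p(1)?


p(-2) = -6
p(1) = 3
p(-2) - p(1) = -6 - 3 = -9


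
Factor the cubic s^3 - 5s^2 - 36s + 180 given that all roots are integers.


Try integer roots (divisors of 180). s=-6: p(-6)=0.
Divide out (s + 6): quotient is s^2 - 11s + 30.
Factor the quadratic: (s - 6)(s - 5)
Result: (s + 6)(s - 6)(s - 5)


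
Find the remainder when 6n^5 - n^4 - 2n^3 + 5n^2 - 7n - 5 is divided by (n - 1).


By the Remainder Theorem, the remainder equals p(1):
  6*(1)^5 = 6
  -1*(1)^4 = -1
  -2*(1)^3 = -2
  5*(1)^2 = 5
  -7*(1)^1 = -7
  constant: -5
Sum: 6 - 1 - 2 + 5 - 7 - 5 = -4


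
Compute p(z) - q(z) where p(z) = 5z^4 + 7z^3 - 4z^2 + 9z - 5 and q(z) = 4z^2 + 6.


Distribute the minus sign:
  (5z^4 + 7z^3 - 4z^2 + 9z - 5)
- (4z^2 + 6)
Negate second polynomial: -4z^2 - 6
Add: 5z^4 + 7z^3 - 8z^2 + 9z - 11


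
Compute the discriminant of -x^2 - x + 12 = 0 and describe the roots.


D = b^2 - 4ac = (-1)^2 - 4(-1)(12) = 1 + 48 = 49
Since D > 0: two distinct rational roots


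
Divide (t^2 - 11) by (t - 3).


(t^2 - 11) / (t - 3)
Step 1: t * (t - 3) = t^2 - 3t; subtract.
Step 2: 3 * (t - 3) = 3t - 9; subtract.
Quotient: t + 3, Remainder: -2


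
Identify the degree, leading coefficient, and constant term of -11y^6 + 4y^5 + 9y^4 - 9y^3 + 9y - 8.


Highest power of y is 6, with coefficient -11. Constant term is -8.
Degree = 6, leading coefficient = -11, constant term = -8


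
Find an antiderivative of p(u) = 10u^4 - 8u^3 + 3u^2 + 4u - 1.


Reverse power rule on each term:
  ∫ 10u^4 du = 2u^5
  ∫ -8u^3 du = -2u^4
  ∫ 3u^2 du = u^3
  ∫ 4u du = 2u^2
  ∫ -1 du = -u
F(u) = 2u^5 - 2u^4 + u^3 + 2u^2 - u + C


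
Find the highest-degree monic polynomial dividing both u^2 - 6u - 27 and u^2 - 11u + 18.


Factor each:
  u^2 - 6u - 27 = (u - 9)(u + 3)
  u^2 - 11u + 18 = (u - 9)(u - 2)
Common monic factor: u - 9


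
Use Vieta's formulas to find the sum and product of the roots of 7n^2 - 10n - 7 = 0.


For an^2+bn+c=0: sum = -b/a, product = c/a.
a=7, b=-10, c=-7
Sum = -(-10)/7 = 10/7
Product = (-7)/7 = -1


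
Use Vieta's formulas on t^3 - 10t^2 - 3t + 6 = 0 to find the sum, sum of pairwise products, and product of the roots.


Monic cubic t^3+bt^2+ct+d=0: sum=-b, pairwise sum=c, product=-d.
b=-10, c=-3, d=6
r1+r2+r3 = 10
r1r2+r1r3+r2r3 = -3
r1r2r3 = -6


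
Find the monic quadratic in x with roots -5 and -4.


p(x) = (x + 5)(x + 4)
Expand: x^2 + 9x + 20


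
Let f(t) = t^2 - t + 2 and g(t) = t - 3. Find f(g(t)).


Substitute g(t) into f:
f(g(t)) = 1*(t - 3)^2 + (-1)*(t - 3) + 2
(t - 3)^2 = t^2 - 6t + 9
Expand and combine: t^2 - 7t + 14


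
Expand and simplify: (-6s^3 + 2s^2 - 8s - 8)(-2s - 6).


Distribute each term of the first polynomial:
  (-6s^3)(-2s - 6) = 12s^4 + 36s^3
  (2s^2)(-2s - 6) = -4s^3 - 12s^2
  (-8s)(-2s - 6) = 16s^2 + 48s
  (-8)(-2s - 6) = 16s + 48
Sum: 12s^4 + 32s^3 + 4s^2 + 64s + 48


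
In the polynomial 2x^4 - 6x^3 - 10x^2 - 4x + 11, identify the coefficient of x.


Read off the coefficient of x: -4


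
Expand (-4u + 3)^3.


Expand (-4u + 3)^3 by repeated multiplication:
  (-4u + 3)^2 = 16u^2 - 24u + 9
= -64u^3 + 144u^2 - 108u + 27


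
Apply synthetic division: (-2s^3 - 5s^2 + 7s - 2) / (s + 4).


Synthetic division with c = -4. Coefficients: -2, -5, 7, -2
Bring down -2.
  -2 * -4 = 8; 8 - 5 = 3
  3 * -4 = -12; -12 + 7 = -5
  -5 * -4 = 20; 20 - 2 = 18
Quotient: -2s^2 + 3s - 5, Remainder: 18


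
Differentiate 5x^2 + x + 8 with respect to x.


Apply the power rule term by term:
  d/dx(5x^2) = 10x
  d/dx(x) = 1
  d/dx(8) = 0
p'(x) = 10x + 1


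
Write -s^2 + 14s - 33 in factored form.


Roots satisfy r1 + r2 = -b/a = 14 and r1*r2 = c/a = 33.
So r1 = 3, r2 = 11.
-s^2 + 14s - 33 = -(s - r1)(s - r2) = -(s - 3)(s - 11)


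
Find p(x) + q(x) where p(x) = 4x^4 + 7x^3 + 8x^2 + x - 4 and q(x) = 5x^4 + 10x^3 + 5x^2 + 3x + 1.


Align terms by degree and add:
  4x^4 + 7x^3 + 8x^2 + x - 4
+ 5x^4 + 10x^3 + 5x^2 + 3x + 1
= 9x^4 + 17x^3 + 13x^2 + 4x - 3


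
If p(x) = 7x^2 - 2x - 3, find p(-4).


Using direct substitution:
  7 * (-4)^2 = 112
  -2 * (-4)^1 = 8
  constant: -3
Sum = 112 + 8 - 3 = 117


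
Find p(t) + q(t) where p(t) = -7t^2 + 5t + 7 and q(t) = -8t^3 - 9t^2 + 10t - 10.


Align terms by degree and add:
  -7t^2 + 5t + 7
  -8t^3 - 9t^2 + 10t - 10
= -8t^3 - 16t^2 + 15t - 3


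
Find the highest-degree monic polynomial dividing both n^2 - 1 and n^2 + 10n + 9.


Factor each:
  n^2 - 1 = (n + 1)(n - 1)
  n^2 + 10n + 9 = (n + 1)(n + 9)
Common monic factor: n + 1


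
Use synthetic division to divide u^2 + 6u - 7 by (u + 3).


Synthetic division with c = -3. Coefficients: 1, 6, -7
Bring down 1.
  1 * -3 = -3; -3 + 6 = 3
  3 * -3 = -9; -9 - 7 = -16
Quotient: u + 3, Remainder: -16


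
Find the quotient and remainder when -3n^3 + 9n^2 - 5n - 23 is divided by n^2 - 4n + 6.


(-3n^3 + 9n^2 - 5n - 23) / (n^2 - 4n + 6)
Step 1: -3n * (n^2 - 4n + 6) = -3n^3 + 12n^2 - 18n; subtract.
Step 2: -3 * (n^2 - 4n + 6) = -3n^2 + 12n - 18; subtract.
Quotient: -3n - 3, Remainder: n - 5


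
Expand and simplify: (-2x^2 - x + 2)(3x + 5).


Distribute each term of the first polynomial:
  (-2x^2)(3x + 5) = -6x^3 - 10x^2
  (-x)(3x + 5) = -3x^2 - 5x
  (2)(3x + 5) = 6x + 10
Sum: -6x^3 - 13x^2 + x + 10


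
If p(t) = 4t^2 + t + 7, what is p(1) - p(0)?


p(1) = 12
p(0) = 7
p(1) - p(0) = 12 - 7 = 5


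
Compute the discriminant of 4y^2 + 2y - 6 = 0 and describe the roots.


D = b^2 - 4ac = (2)^2 - 4(4)(-6) = 4 + 96 = 100
Since D > 0: two distinct rational roots


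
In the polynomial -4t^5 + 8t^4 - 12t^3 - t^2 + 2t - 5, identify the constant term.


Read off the constant term: -5


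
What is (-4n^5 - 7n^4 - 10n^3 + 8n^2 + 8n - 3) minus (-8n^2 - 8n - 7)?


Distribute the minus sign:
  (-4n^5 - 7n^4 - 10n^3 + 8n^2 + 8n - 3)
- (-8n^2 - 8n - 7)
Negate second polynomial: 8n^2 + 8n + 7
Add: -4n^5 - 7n^4 - 10n^3 + 16n^2 + 16n + 4


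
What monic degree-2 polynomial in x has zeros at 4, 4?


p(x) = (x - 4)(x - 4)
Expand: x^2 - 8x + 16


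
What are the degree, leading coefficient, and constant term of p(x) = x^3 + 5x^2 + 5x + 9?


Highest power of x is 3, with coefficient 1. Constant term is 9.
Degree = 3, leading coefficient = 1, constant term = 9


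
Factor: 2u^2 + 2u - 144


Roots satisfy r1 + r2 = -b/a = -1 and r1*r2 = c/a = -72.
So r1 = -9, r2 = 8.
2u^2 + 2u - 144 = 2(u - r1)(u - r2) = 2(u + 9)(u - 8)


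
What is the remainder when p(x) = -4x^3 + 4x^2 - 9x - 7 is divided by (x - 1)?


By the Remainder Theorem, the remainder equals p(1):
  -4*(1)^3 = -4
  4*(1)^2 = 4
  -9*(1)^1 = -9
  constant: -7
Sum: -4 + 4 - 9 - 7 = -16


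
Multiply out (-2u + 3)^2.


Expand (-2u + 3)^2 by repeated multiplication:
= 4u^2 - 12u + 9


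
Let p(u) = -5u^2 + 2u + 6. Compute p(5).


Using direct substitution:
  -5 * (5)^2 = -125
  2 * (5)^1 = 10
  constant: 6
Sum = -125 + 10 + 6 = -109


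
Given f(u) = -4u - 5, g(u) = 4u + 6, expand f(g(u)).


Substitute g(u) into f:
f(g(u)) = -4*(4u + 6) + (-5)
Expand and combine: -16u - 29


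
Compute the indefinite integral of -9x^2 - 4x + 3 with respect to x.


Reverse power rule on each term:
  ∫ -9x^2 dx = -3x^3
  ∫ -4x dx = -2x^2
  ∫ 3 dx = 3x
F(x) = -3x^3 - 2x^2 + 3x + C


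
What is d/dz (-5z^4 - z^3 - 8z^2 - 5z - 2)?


Apply the power rule term by term:
  d/dz(-5z^4) = -20z^3
  d/dz(-z^3) = -3z^2
  d/dz(-8z^2) = -16z
  d/dz(-5z) = -5
  d/dz(-2) = 0
p'(z) = -20z^3 - 3z^2 - 16z - 5


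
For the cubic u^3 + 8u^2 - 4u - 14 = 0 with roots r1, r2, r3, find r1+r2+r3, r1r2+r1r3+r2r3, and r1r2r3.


Monic cubic u^3+bu^2+cu+d=0: sum=-b, pairwise sum=c, product=-d.
b=8, c=-4, d=-14
r1+r2+r3 = -8
r1r2+r1r3+r2r3 = -4
r1r2r3 = 14


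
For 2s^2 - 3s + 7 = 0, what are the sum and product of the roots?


For as^2+bs+c=0: sum = -b/a, product = c/a.
a=2, b=-3, c=7
Sum = -(-3)/2 = 3/2
Product = (7)/2 = 7/2


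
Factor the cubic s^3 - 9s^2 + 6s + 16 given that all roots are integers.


Try integer roots (divisors of 16). s=2: p(2)=0.
Divide out (s - 2): quotient is s^2 - 7s - 8.
Factor the quadratic: (s - 8)(s + 1)
Result: (s - 2)(s - 8)(s + 1)


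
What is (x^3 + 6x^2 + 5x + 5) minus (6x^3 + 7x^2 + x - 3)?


Distribute the minus sign:
  (x^3 + 6x^2 + 5x + 5)
- (6x^3 + 7x^2 + x - 3)
Negate second polynomial: -6x^3 - 7x^2 - x + 3
Add: -5x^3 - x^2 + 4x + 8


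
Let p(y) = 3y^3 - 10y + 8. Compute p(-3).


Using direct substitution:
  3 * (-3)^3 = -81
  0 * (-3)^2 = 0
  -10 * (-3)^1 = 30
  constant: 8
Sum = -81 + 0 + 30 + 8 = -43


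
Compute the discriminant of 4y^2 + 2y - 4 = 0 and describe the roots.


D = b^2 - 4ac = (2)^2 - 4(4)(-4) = 4 + 64 = 68
Since D > 0: two distinct irrational roots


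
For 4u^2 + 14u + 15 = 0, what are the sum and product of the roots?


For au^2+bu+c=0: sum = -b/a, product = c/a.
a=4, b=14, c=15
Sum = -(14)/4 = -7/2
Product = (15)/4 = 15/4


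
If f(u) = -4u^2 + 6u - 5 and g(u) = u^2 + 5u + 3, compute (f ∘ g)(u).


Substitute g(u) into f:
f(g(u)) = -4*(u^2 + 5u + 3)^2 + 6*(u^2 + 5u + 3) + (-5)
(u^2 + 5u + 3)^2 = u^4 + 10u^3 + 31u^2 + 30u + 9
Expand and combine: -4u^4 - 40u^3 - 118u^2 - 90u - 23


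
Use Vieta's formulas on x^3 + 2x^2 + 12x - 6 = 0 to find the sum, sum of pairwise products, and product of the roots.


Monic cubic x^3+bx^2+cx+d=0: sum=-b, pairwise sum=c, product=-d.
b=2, c=12, d=-6
r1+r2+r3 = -2
r1r2+r1r3+r2r3 = 12
r1r2r3 = 6


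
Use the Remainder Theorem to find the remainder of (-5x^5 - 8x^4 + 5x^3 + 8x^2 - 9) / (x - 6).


By the Remainder Theorem, the remainder equals p(6):
  -5*(6)^5 = -38880
  -8*(6)^4 = -10368
  5*(6)^3 = 1080
  8*(6)^2 = 288
  0*(6)^1 = 0
  constant: -9
Sum: -38880 - 10368 + 1080 + 288 + 0 - 9 = -47889


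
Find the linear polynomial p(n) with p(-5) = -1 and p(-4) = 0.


p(n) = mn + b. Using p(-5)=-1, p(-4)=0:
m = (-1)/(-5 + 4) = -1/-1 = 1
b = -1 - m*(-5) = -1 + 5 = 4
p(n) = n + 4


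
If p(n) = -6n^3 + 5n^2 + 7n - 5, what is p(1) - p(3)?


p(1) = 1
p(3) = -101
p(1) - p(3) = 1 + 101 = 102


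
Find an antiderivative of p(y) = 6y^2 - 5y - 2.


Reverse power rule on each term:
  ∫ 6y^2 dy = 2y^3
  ∫ -5y dy = -(5/2)y^2
  ∫ -2 dy = -2y
F(y) = 2y^3 - (5/2)y^2 - 2y + C


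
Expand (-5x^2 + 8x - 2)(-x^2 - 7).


Distribute each term of the first polynomial:
  (-5x^2)(-x^2 - 7) = 5x^4 + 35x^2
  (8x)(-x^2 - 7) = -8x^3 - 56x
  (-2)(-x^2 - 7) = 2x^2 + 14
Sum: 5x^4 - 8x^3 + 37x^2 - 56x + 14


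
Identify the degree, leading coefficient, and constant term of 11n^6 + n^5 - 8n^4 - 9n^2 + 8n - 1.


Highest power of n is 6, with coefficient 11. Constant term is -1.
Degree = 6, leading coefficient = 11, constant term = -1


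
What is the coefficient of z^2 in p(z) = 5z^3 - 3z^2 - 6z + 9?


Read off the coefficient of z^2: -3


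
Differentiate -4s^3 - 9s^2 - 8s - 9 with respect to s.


Apply the power rule term by term:
  d/ds(-4s^3) = -12s^2
  d/ds(-9s^2) = -18s
  d/ds(-8s) = -8
  d/ds(-9) = 0
p'(s) = -12s^2 - 18s - 8


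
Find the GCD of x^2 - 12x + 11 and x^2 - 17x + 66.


Factor each:
  x^2 - 12x + 11 = (x - 11)(x - 1)
  x^2 - 17x + 66 = (x - 11)(x - 6)
Common monic factor: x - 11


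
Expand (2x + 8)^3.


Expand (2x + 8)^3 by repeated multiplication:
  (2x + 8)^2 = 4x^2 + 32x + 64
= 8x^3 + 96x^2 + 384x + 512


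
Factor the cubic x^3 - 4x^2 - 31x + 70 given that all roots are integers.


Try integer roots (divisors of 70). x=7: p(7)=0.
Divide out (x - 7): quotient is x^2 + 3x - 10.
Factor the quadratic: (x + 5)(x - 2)
Result: (x - 7)(x + 5)(x - 2)


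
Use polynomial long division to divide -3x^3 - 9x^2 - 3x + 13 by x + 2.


(-3x^3 - 9x^2 - 3x + 13) / (x + 2)
Step 1: -3x^2 * (x + 2) = -3x^3 - 6x^2; subtract.
Step 2: -3x * (x + 2) = -3x^2 - 6x; subtract.
Step 3: 3 * (x + 2) = 3x + 6; subtract.
Quotient: -3x^2 - 3x + 3, Remainder: 7


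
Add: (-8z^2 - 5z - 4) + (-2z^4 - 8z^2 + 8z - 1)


Align terms by degree and add:
  -8z^2 - 5z - 4
  -2z^4 - 8z^2 + 8z - 1
= -2z^4 - 16z^2 + 3z - 5


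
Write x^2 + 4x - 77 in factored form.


Roots satisfy r1 + r2 = -b/a = -4 and r1*r2 = c/a = -77.
So r1 = -11, r2 = 7.
x^2 + 4x - 77 = (x - r1)(x - r2) = (x + 11)(x - 7)


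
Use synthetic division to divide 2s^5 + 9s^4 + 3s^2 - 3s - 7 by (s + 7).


Synthetic division with c = -7. Coefficients: 2, 9, 0, 3, -3, -7
Bring down 2.
  2 * -7 = -14; -14 + 9 = -5
  -5 * -7 = 35; 35 + 0 = 35
  35 * -7 = -245; -245 + 3 = -242
  -242 * -7 = 1694; 1694 - 3 = 1691
  1691 * -7 = -11837; -11837 - 7 = -11844
Quotient: 2s^4 - 5s^3 + 35s^2 - 242s + 1691, Remainder: -11844


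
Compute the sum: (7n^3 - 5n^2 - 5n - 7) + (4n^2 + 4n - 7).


Align terms by degree and add:
  7n^3 - 5n^2 - 5n - 7
+ 4n^2 + 4n - 7
= 7n^3 - n^2 - n - 14


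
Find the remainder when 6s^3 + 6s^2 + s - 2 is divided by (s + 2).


By the Remainder Theorem, the remainder equals p(-2):
  6*(-2)^3 = -48
  6*(-2)^2 = 24
  1*(-2)^1 = -2
  constant: -2
Sum: -48 + 24 - 2 - 2 = -28


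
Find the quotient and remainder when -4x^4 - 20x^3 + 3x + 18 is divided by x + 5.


(-4x^4 - 20x^3 + 3x + 18) / (x + 5)
Step 1: -4x^3 * (x + 5) = -4x^4 - 20x^3; subtract.
Step 2: 0 * (x + 5) = 0; subtract.
Step 3: 0 * (x + 5) = 0; subtract.
Step 4: 3 * (x + 5) = 3x + 15; subtract.
Quotient: -4x^3 + 3, Remainder: 3
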